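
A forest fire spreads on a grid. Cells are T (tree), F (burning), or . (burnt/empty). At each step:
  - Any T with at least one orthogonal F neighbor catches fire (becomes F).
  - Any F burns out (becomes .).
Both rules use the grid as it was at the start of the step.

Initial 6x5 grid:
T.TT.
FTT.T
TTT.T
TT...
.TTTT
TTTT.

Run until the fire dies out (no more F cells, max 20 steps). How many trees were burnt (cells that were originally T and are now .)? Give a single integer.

Answer: 18

Derivation:
Step 1: +3 fires, +1 burnt (F count now 3)
Step 2: +3 fires, +3 burnt (F count now 3)
Step 3: +3 fires, +3 burnt (F count now 3)
Step 4: +2 fires, +3 burnt (F count now 2)
Step 5: +2 fires, +2 burnt (F count now 2)
Step 6: +3 fires, +2 burnt (F count now 3)
Step 7: +2 fires, +3 burnt (F count now 2)
Step 8: +0 fires, +2 burnt (F count now 0)
Fire out after step 8
Initially T: 20, now '.': 28
Total burnt (originally-T cells now '.'): 18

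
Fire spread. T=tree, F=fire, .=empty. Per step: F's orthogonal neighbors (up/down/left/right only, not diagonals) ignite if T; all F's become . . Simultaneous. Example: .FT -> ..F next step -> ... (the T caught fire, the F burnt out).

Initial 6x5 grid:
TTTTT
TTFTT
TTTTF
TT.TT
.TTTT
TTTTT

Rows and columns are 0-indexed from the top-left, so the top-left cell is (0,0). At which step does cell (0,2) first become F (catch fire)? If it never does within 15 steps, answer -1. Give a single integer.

Step 1: cell (0,2)='F' (+7 fires, +2 burnt)
  -> target ignites at step 1
Step 2: cell (0,2)='.' (+7 fires, +7 burnt)
Step 3: cell (0,2)='.' (+5 fires, +7 burnt)
Step 4: cell (0,2)='.' (+4 fires, +5 burnt)
Step 5: cell (0,2)='.' (+2 fires, +4 burnt)
Step 6: cell (0,2)='.' (+1 fires, +2 burnt)
Step 7: cell (0,2)='.' (+0 fires, +1 burnt)
  fire out at step 7

1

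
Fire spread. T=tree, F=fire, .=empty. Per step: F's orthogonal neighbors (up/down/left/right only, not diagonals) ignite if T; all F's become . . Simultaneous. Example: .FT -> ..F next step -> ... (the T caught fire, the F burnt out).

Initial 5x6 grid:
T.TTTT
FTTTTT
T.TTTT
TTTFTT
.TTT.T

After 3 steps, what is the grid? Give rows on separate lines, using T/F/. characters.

Step 1: 7 trees catch fire, 2 burn out
  F.TTTT
  .FTTTT
  F.TFTT
  TTF.FT
  .TTF.T
Step 2: 8 trees catch fire, 7 burn out
  ..TTTT
  ..FFTT
  ..F.FT
  FF...F
  .TF..T
Step 3: 6 trees catch fire, 8 burn out
  ..FFTT
  ....FT
  .....F
  ......
  .F...F

..FFTT
....FT
.....F
......
.F...F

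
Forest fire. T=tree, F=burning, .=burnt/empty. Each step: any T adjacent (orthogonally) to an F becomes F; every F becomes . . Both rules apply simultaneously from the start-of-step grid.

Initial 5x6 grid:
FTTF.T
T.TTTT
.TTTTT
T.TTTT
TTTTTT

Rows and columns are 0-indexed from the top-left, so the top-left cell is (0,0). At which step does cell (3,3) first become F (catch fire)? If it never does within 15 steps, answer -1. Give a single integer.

Step 1: cell (3,3)='T' (+4 fires, +2 burnt)
Step 2: cell (3,3)='T' (+3 fires, +4 burnt)
Step 3: cell (3,3)='F' (+4 fires, +3 burnt)
  -> target ignites at step 3
Step 4: cell (3,3)='.' (+6 fires, +4 burnt)
Step 5: cell (3,3)='.' (+3 fires, +6 burnt)
Step 6: cell (3,3)='.' (+2 fires, +3 burnt)
Step 7: cell (3,3)='.' (+1 fires, +2 burnt)
Step 8: cell (3,3)='.' (+1 fires, +1 burnt)
Step 9: cell (3,3)='.' (+0 fires, +1 burnt)
  fire out at step 9

3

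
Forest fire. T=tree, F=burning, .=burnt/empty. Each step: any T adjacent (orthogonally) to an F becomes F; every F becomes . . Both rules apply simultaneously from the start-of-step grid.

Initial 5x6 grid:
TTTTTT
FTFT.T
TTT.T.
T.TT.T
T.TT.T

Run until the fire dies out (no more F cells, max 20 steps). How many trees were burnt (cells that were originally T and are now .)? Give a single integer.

Answer: 18

Derivation:
Step 1: +6 fires, +2 burnt (F count now 6)
Step 2: +5 fires, +6 burnt (F count now 5)
Step 3: +4 fires, +5 burnt (F count now 4)
Step 4: +2 fires, +4 burnt (F count now 2)
Step 5: +1 fires, +2 burnt (F count now 1)
Step 6: +0 fires, +1 burnt (F count now 0)
Fire out after step 6
Initially T: 21, now '.': 27
Total burnt (originally-T cells now '.'): 18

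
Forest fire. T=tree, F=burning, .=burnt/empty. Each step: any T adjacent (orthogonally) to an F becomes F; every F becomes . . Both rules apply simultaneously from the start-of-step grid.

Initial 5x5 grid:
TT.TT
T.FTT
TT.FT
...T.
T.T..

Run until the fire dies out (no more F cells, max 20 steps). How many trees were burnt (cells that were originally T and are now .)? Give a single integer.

Step 1: +3 fires, +2 burnt (F count now 3)
Step 2: +2 fires, +3 burnt (F count now 2)
Step 3: +1 fires, +2 burnt (F count now 1)
Step 4: +0 fires, +1 burnt (F count now 0)
Fire out after step 4
Initially T: 13, now '.': 18
Total burnt (originally-T cells now '.'): 6

Answer: 6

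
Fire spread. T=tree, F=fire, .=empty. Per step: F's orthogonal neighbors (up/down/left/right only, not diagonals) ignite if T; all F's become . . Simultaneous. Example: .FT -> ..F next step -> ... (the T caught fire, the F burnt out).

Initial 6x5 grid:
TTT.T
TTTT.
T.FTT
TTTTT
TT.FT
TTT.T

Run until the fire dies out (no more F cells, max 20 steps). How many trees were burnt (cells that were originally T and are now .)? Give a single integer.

Step 1: +5 fires, +2 burnt (F count now 5)
Step 2: +7 fires, +5 burnt (F count now 7)
Step 3: +4 fires, +7 burnt (F count now 4)
Step 4: +4 fires, +4 burnt (F count now 4)
Step 5: +2 fires, +4 burnt (F count now 2)
Step 6: +0 fires, +2 burnt (F count now 0)
Fire out after step 6
Initially T: 23, now '.': 29
Total burnt (originally-T cells now '.'): 22

Answer: 22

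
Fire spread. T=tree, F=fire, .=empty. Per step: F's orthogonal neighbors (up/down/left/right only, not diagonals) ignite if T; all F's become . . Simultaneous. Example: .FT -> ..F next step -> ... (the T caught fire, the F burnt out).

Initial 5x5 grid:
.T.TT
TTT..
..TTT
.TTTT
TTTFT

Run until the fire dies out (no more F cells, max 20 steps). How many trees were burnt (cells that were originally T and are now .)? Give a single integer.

Answer: 15

Derivation:
Step 1: +3 fires, +1 burnt (F count now 3)
Step 2: +4 fires, +3 burnt (F count now 4)
Step 3: +4 fires, +4 burnt (F count now 4)
Step 4: +1 fires, +4 burnt (F count now 1)
Step 5: +1 fires, +1 burnt (F count now 1)
Step 6: +2 fires, +1 burnt (F count now 2)
Step 7: +0 fires, +2 burnt (F count now 0)
Fire out after step 7
Initially T: 17, now '.': 23
Total burnt (originally-T cells now '.'): 15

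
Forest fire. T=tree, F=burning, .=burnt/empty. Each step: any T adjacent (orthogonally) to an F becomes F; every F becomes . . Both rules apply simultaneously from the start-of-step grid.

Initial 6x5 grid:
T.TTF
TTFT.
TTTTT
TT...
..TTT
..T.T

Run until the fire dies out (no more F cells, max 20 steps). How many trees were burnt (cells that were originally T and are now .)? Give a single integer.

Step 1: +5 fires, +2 burnt (F count now 5)
Step 2: +3 fires, +5 burnt (F count now 3)
Step 3: +4 fires, +3 burnt (F count now 4)
Step 4: +1 fires, +4 burnt (F count now 1)
Step 5: +0 fires, +1 burnt (F count now 0)
Fire out after step 5
Initially T: 18, now '.': 25
Total burnt (originally-T cells now '.'): 13

Answer: 13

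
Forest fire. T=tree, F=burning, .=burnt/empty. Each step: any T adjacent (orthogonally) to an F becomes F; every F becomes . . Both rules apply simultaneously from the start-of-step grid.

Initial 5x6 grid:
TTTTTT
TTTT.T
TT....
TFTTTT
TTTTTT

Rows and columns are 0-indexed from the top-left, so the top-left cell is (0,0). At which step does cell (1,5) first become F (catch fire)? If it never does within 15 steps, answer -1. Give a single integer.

Step 1: cell (1,5)='T' (+4 fires, +1 burnt)
Step 2: cell (1,5)='T' (+5 fires, +4 burnt)
Step 3: cell (1,5)='T' (+5 fires, +5 burnt)
Step 4: cell (1,5)='T' (+5 fires, +5 burnt)
Step 5: cell (1,5)='T' (+2 fires, +5 burnt)
Step 6: cell (1,5)='T' (+1 fires, +2 burnt)
Step 7: cell (1,5)='T' (+1 fires, +1 burnt)
Step 8: cell (1,5)='F' (+1 fires, +1 burnt)
  -> target ignites at step 8
Step 9: cell (1,5)='.' (+0 fires, +1 burnt)
  fire out at step 9

8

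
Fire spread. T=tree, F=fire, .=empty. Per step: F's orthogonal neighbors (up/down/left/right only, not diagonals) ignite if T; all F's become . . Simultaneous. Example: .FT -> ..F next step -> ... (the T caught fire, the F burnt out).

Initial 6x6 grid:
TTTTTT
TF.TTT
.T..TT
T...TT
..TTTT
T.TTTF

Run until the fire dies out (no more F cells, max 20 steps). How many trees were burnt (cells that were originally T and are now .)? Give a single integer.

Step 1: +5 fires, +2 burnt (F count now 5)
Step 2: +5 fires, +5 burnt (F count now 5)
Step 3: +5 fires, +5 burnt (F count now 5)
Step 4: +5 fires, +5 burnt (F count now 5)
Step 5: +2 fires, +5 burnt (F count now 2)
Step 6: +0 fires, +2 burnt (F count now 0)
Fire out after step 6
Initially T: 24, now '.': 34
Total burnt (originally-T cells now '.'): 22

Answer: 22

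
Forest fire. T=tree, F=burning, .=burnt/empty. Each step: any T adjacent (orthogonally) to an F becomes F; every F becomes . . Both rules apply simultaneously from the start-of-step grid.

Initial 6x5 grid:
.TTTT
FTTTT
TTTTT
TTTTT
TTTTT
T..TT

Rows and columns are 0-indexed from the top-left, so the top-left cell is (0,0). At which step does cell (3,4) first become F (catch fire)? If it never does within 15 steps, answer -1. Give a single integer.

Step 1: cell (3,4)='T' (+2 fires, +1 burnt)
Step 2: cell (3,4)='T' (+4 fires, +2 burnt)
Step 3: cell (3,4)='T' (+5 fires, +4 burnt)
Step 4: cell (3,4)='T' (+6 fires, +5 burnt)
Step 5: cell (3,4)='T' (+4 fires, +6 burnt)
Step 6: cell (3,4)='F' (+2 fires, +4 burnt)
  -> target ignites at step 6
Step 7: cell (3,4)='.' (+2 fires, +2 burnt)
Step 8: cell (3,4)='.' (+1 fires, +2 burnt)
Step 9: cell (3,4)='.' (+0 fires, +1 burnt)
  fire out at step 9

6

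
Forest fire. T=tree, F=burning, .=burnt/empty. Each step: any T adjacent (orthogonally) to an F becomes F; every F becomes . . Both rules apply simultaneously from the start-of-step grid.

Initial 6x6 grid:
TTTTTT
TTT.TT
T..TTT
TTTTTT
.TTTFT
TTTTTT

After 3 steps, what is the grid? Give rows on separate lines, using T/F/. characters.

Step 1: 4 trees catch fire, 1 burn out
  TTTTTT
  TTT.TT
  T..TTT
  TTTTFT
  .TTF.F
  TTTTFT
Step 2: 6 trees catch fire, 4 burn out
  TTTTTT
  TTT.TT
  T..TFT
  TTTF.F
  .TF...
  TTTF.F
Step 3: 6 trees catch fire, 6 burn out
  TTTTTT
  TTT.FT
  T..F.F
  TTF...
  .F....
  TTF...

TTTTTT
TTT.FT
T..F.F
TTF...
.F....
TTF...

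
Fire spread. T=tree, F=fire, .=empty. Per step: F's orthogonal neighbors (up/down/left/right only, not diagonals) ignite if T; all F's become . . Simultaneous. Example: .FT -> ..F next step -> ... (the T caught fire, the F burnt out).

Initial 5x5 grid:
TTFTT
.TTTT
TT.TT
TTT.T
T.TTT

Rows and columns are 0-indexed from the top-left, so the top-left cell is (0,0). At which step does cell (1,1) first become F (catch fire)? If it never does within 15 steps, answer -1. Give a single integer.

Step 1: cell (1,1)='T' (+3 fires, +1 burnt)
Step 2: cell (1,1)='F' (+4 fires, +3 burnt)
  -> target ignites at step 2
Step 3: cell (1,1)='.' (+3 fires, +4 burnt)
Step 4: cell (1,1)='.' (+3 fires, +3 burnt)
Step 5: cell (1,1)='.' (+3 fires, +3 burnt)
Step 6: cell (1,1)='.' (+3 fires, +3 burnt)
Step 7: cell (1,1)='.' (+1 fires, +3 burnt)
Step 8: cell (1,1)='.' (+0 fires, +1 burnt)
  fire out at step 8

2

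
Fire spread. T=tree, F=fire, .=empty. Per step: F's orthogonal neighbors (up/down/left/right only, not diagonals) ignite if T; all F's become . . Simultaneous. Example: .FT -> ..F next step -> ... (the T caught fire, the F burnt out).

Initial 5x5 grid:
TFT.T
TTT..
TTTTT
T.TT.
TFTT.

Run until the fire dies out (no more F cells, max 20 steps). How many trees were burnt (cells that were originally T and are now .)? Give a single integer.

Step 1: +5 fires, +2 burnt (F count now 5)
Step 2: +6 fires, +5 burnt (F count now 6)
Step 3: +3 fires, +6 burnt (F count now 3)
Step 4: +1 fires, +3 burnt (F count now 1)
Step 5: +1 fires, +1 burnt (F count now 1)
Step 6: +0 fires, +1 burnt (F count now 0)
Fire out after step 6
Initially T: 17, now '.': 24
Total burnt (originally-T cells now '.'): 16

Answer: 16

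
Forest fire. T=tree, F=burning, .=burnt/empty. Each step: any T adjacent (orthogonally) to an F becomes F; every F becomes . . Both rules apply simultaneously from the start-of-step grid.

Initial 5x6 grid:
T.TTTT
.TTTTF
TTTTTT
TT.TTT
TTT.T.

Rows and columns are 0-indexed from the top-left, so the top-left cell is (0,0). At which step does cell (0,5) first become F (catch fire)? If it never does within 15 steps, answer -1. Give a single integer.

Step 1: cell (0,5)='F' (+3 fires, +1 burnt)
  -> target ignites at step 1
Step 2: cell (0,5)='.' (+4 fires, +3 burnt)
Step 3: cell (0,5)='.' (+4 fires, +4 burnt)
Step 4: cell (0,5)='.' (+5 fires, +4 burnt)
Step 5: cell (0,5)='.' (+1 fires, +5 burnt)
Step 6: cell (0,5)='.' (+2 fires, +1 burnt)
Step 7: cell (0,5)='.' (+2 fires, +2 burnt)
Step 8: cell (0,5)='.' (+2 fires, +2 burnt)
Step 9: cell (0,5)='.' (+0 fires, +2 burnt)
  fire out at step 9

1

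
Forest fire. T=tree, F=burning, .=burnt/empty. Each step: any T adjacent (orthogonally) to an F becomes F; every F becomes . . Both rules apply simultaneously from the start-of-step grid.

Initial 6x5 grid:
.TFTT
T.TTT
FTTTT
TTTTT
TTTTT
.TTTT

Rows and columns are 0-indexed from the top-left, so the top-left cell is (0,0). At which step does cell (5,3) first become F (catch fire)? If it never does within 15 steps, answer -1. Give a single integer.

Step 1: cell (5,3)='T' (+6 fires, +2 burnt)
Step 2: cell (5,3)='T' (+5 fires, +6 burnt)
Step 3: cell (5,3)='T' (+4 fires, +5 burnt)
Step 4: cell (5,3)='T' (+4 fires, +4 burnt)
Step 5: cell (5,3)='T' (+3 fires, +4 burnt)
Step 6: cell (5,3)='F' (+2 fires, +3 burnt)
  -> target ignites at step 6
Step 7: cell (5,3)='.' (+1 fires, +2 burnt)
Step 8: cell (5,3)='.' (+0 fires, +1 burnt)
  fire out at step 8

6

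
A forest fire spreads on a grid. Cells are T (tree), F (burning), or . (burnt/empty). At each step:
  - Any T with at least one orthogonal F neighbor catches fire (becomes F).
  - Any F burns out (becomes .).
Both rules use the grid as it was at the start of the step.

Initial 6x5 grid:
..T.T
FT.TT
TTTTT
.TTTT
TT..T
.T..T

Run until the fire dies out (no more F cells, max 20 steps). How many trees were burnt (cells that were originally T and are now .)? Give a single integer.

Answer: 18

Derivation:
Step 1: +2 fires, +1 burnt (F count now 2)
Step 2: +1 fires, +2 burnt (F count now 1)
Step 3: +2 fires, +1 burnt (F count now 2)
Step 4: +3 fires, +2 burnt (F count now 3)
Step 5: +5 fires, +3 burnt (F count now 5)
Step 6: +2 fires, +5 burnt (F count now 2)
Step 7: +2 fires, +2 burnt (F count now 2)
Step 8: +1 fires, +2 burnt (F count now 1)
Step 9: +0 fires, +1 burnt (F count now 0)
Fire out after step 9
Initially T: 19, now '.': 29
Total burnt (originally-T cells now '.'): 18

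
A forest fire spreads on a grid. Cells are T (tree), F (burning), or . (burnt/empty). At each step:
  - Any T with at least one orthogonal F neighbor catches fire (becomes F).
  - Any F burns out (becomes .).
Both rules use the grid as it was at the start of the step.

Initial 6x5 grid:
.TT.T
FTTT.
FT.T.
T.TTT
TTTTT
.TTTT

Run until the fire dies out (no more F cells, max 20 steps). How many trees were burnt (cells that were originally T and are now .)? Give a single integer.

Step 1: +3 fires, +2 burnt (F count now 3)
Step 2: +3 fires, +3 burnt (F count now 3)
Step 3: +3 fires, +3 burnt (F count now 3)
Step 4: +3 fires, +3 burnt (F count now 3)
Step 5: +4 fires, +3 burnt (F count now 4)
Step 6: +3 fires, +4 burnt (F count now 3)
Step 7: +1 fires, +3 burnt (F count now 1)
Step 8: +0 fires, +1 burnt (F count now 0)
Fire out after step 8
Initially T: 21, now '.': 29
Total burnt (originally-T cells now '.'): 20

Answer: 20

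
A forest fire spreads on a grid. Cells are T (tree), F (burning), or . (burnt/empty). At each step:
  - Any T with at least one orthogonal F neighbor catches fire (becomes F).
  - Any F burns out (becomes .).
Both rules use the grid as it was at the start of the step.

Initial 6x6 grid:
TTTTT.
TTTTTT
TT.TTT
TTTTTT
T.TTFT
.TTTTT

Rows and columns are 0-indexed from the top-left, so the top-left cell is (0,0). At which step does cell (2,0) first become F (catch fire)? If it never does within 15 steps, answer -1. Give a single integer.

Step 1: cell (2,0)='T' (+4 fires, +1 burnt)
Step 2: cell (2,0)='T' (+6 fires, +4 burnt)
Step 3: cell (2,0)='T' (+5 fires, +6 burnt)
Step 4: cell (2,0)='T' (+5 fires, +5 burnt)
Step 5: cell (2,0)='T' (+4 fires, +5 burnt)
Step 6: cell (2,0)='F' (+4 fires, +4 burnt)
  -> target ignites at step 6
Step 7: cell (2,0)='.' (+2 fires, +4 burnt)
Step 8: cell (2,0)='.' (+1 fires, +2 burnt)
Step 9: cell (2,0)='.' (+0 fires, +1 burnt)
  fire out at step 9

6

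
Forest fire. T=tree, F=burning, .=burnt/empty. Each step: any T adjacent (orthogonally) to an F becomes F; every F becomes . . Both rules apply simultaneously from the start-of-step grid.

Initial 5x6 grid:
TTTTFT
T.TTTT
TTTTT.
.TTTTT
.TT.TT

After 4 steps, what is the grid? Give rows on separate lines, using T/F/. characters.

Step 1: 3 trees catch fire, 1 burn out
  TTTF.F
  T.TTFT
  TTTTT.
  .TTTTT
  .TT.TT
Step 2: 4 trees catch fire, 3 burn out
  TTF...
  T.TF.F
  TTTTF.
  .TTTTT
  .TT.TT
Step 3: 4 trees catch fire, 4 burn out
  TF....
  T.F...
  TTTF..
  .TTTFT
  .TT.TT
Step 4: 5 trees catch fire, 4 burn out
  F.....
  T.....
  TTF...
  .TTF.F
  .TT.FT

F.....
T.....
TTF...
.TTF.F
.TT.FT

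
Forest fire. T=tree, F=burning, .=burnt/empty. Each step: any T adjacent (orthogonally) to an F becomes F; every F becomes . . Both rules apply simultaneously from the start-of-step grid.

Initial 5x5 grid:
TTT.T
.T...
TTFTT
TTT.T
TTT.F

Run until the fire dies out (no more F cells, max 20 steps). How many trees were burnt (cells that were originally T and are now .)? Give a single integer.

Step 1: +4 fires, +2 burnt (F count now 4)
Step 2: +5 fires, +4 burnt (F count now 5)
Step 3: +3 fires, +5 burnt (F count now 3)
Step 4: +3 fires, +3 burnt (F count now 3)
Step 5: +0 fires, +3 burnt (F count now 0)
Fire out after step 5
Initially T: 16, now '.': 24
Total burnt (originally-T cells now '.'): 15

Answer: 15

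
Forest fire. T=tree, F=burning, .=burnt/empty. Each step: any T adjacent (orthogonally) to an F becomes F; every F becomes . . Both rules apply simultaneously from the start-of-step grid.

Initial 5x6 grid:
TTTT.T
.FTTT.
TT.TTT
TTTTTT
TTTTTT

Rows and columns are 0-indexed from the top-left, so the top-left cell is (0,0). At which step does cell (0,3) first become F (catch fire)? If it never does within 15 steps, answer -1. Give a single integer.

Step 1: cell (0,3)='T' (+3 fires, +1 burnt)
Step 2: cell (0,3)='T' (+5 fires, +3 burnt)
Step 3: cell (0,3)='F' (+6 fires, +5 burnt)
  -> target ignites at step 3
Step 4: cell (0,3)='.' (+4 fires, +6 burnt)
Step 5: cell (0,3)='.' (+3 fires, +4 burnt)
Step 6: cell (0,3)='.' (+2 fires, +3 burnt)
Step 7: cell (0,3)='.' (+1 fires, +2 burnt)
Step 8: cell (0,3)='.' (+0 fires, +1 burnt)
  fire out at step 8

3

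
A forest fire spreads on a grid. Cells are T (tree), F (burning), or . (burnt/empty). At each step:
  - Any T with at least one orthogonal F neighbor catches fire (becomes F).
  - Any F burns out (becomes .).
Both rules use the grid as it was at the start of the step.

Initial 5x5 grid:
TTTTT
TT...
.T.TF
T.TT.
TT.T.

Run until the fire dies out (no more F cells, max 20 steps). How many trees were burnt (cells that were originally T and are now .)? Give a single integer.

Answer: 4

Derivation:
Step 1: +1 fires, +1 burnt (F count now 1)
Step 2: +1 fires, +1 burnt (F count now 1)
Step 3: +2 fires, +1 burnt (F count now 2)
Step 4: +0 fires, +2 burnt (F count now 0)
Fire out after step 4
Initially T: 15, now '.': 14
Total burnt (originally-T cells now '.'): 4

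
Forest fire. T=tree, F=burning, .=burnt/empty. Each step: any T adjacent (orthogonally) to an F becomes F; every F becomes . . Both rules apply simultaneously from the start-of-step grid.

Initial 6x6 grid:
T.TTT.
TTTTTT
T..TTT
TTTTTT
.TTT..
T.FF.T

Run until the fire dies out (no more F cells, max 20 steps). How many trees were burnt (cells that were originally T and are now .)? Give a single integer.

Step 1: +2 fires, +2 burnt (F count now 2)
Step 2: +3 fires, +2 burnt (F count now 3)
Step 3: +3 fires, +3 burnt (F count now 3)
Step 4: +4 fires, +3 burnt (F count now 4)
Step 5: +5 fires, +4 burnt (F count now 5)
Step 6: +5 fires, +5 burnt (F count now 5)
Step 7: +1 fires, +5 burnt (F count now 1)
Step 8: +0 fires, +1 burnt (F count now 0)
Fire out after step 8
Initially T: 25, now '.': 34
Total burnt (originally-T cells now '.'): 23

Answer: 23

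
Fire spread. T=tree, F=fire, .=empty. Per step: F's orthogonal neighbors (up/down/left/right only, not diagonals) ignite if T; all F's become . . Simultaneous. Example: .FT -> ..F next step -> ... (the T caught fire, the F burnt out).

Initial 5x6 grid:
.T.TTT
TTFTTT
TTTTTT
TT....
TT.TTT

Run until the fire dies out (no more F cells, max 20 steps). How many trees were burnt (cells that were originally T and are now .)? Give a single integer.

Step 1: +3 fires, +1 burnt (F count now 3)
Step 2: +6 fires, +3 burnt (F count now 6)
Step 3: +5 fires, +6 burnt (F count now 5)
Step 4: +4 fires, +5 burnt (F count now 4)
Step 5: +1 fires, +4 burnt (F count now 1)
Step 6: +0 fires, +1 burnt (F count now 0)
Fire out after step 6
Initially T: 22, now '.': 27
Total burnt (originally-T cells now '.'): 19

Answer: 19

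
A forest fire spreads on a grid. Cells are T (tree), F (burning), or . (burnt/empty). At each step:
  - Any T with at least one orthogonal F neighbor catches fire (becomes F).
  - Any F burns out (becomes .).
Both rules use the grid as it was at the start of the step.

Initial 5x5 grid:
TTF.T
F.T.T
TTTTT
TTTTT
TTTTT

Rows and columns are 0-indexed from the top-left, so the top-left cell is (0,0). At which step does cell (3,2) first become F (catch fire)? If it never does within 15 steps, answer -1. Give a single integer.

Step 1: cell (3,2)='T' (+4 fires, +2 burnt)
Step 2: cell (3,2)='T' (+3 fires, +4 burnt)
Step 3: cell (3,2)='F' (+4 fires, +3 burnt)
  -> target ignites at step 3
Step 4: cell (3,2)='.' (+4 fires, +4 burnt)
Step 5: cell (3,2)='.' (+3 fires, +4 burnt)
Step 6: cell (3,2)='.' (+2 fires, +3 burnt)
Step 7: cell (3,2)='.' (+0 fires, +2 burnt)
  fire out at step 7

3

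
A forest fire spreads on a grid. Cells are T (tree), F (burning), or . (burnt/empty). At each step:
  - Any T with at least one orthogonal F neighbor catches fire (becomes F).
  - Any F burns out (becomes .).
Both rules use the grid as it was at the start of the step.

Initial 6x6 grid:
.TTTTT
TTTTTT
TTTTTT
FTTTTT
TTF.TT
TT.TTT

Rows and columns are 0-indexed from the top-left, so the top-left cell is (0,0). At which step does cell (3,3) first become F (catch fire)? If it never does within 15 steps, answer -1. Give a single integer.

Step 1: cell (3,3)='T' (+5 fires, +2 burnt)
Step 2: cell (3,3)='F' (+6 fires, +5 burnt)
  -> target ignites at step 2
Step 3: cell (3,3)='.' (+4 fires, +6 burnt)
Step 4: cell (3,3)='.' (+6 fires, +4 burnt)
Step 5: cell (3,3)='.' (+5 fires, +6 burnt)
Step 6: cell (3,3)='.' (+4 fires, +5 burnt)
Step 7: cell (3,3)='.' (+1 fires, +4 burnt)
Step 8: cell (3,3)='.' (+0 fires, +1 burnt)
  fire out at step 8

2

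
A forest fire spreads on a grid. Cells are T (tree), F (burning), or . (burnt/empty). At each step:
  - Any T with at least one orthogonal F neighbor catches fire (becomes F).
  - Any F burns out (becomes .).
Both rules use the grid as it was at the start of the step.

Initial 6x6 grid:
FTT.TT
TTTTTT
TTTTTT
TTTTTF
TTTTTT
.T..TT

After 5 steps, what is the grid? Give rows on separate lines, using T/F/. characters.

Step 1: 5 trees catch fire, 2 burn out
  .FT.TT
  FTTTTT
  TTTTTF
  TTTTF.
  TTTTTF
  .T..TT
Step 2: 8 trees catch fire, 5 burn out
  ..F.TT
  .FTTTF
  FTTTF.
  TTTF..
  TTTTF.
  .T..TF
Step 3: 9 trees catch fire, 8 burn out
  ....TF
  ..FTF.
  .FTF..
  FTF...
  TTTF..
  .T..F.
Step 4: 6 trees catch fire, 9 burn out
  ....F.
  ...F..
  ..F...
  .F....
  FTF...
  .T....
Step 5: 1 trees catch fire, 6 burn out
  ......
  ......
  ......
  ......
  .F....
  .T....

......
......
......
......
.F....
.T....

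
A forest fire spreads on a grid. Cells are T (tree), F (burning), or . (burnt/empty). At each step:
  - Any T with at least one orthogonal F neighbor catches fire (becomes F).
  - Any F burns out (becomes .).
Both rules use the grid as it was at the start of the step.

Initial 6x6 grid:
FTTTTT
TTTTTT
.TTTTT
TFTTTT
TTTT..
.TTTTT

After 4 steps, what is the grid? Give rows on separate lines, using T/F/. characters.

Step 1: 6 trees catch fire, 2 burn out
  .FTTTT
  FTTTTT
  .FTTTT
  F.FTTT
  TFTT..
  .TTTTT
Step 2: 7 trees catch fire, 6 burn out
  ..FTTT
  .FTTTT
  ..FTTT
  ...FTT
  F.FT..
  .FTTTT
Step 3: 6 trees catch fire, 7 burn out
  ...FTT
  ..FTTT
  ...FTT
  ....FT
  ...F..
  ..FTTT
Step 4: 5 trees catch fire, 6 burn out
  ....FT
  ...FTT
  ....FT
  .....F
  ......
  ...FTT

....FT
...FTT
....FT
.....F
......
...FTT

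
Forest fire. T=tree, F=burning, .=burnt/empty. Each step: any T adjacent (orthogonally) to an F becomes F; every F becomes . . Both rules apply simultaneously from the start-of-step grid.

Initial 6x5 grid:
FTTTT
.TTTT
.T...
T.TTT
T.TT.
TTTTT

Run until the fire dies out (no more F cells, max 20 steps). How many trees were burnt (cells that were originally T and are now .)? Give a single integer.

Step 1: +1 fires, +1 burnt (F count now 1)
Step 2: +2 fires, +1 burnt (F count now 2)
Step 3: +3 fires, +2 burnt (F count now 3)
Step 4: +2 fires, +3 burnt (F count now 2)
Step 5: +1 fires, +2 burnt (F count now 1)
Step 6: +0 fires, +1 burnt (F count now 0)
Fire out after step 6
Initially T: 21, now '.': 18
Total burnt (originally-T cells now '.'): 9

Answer: 9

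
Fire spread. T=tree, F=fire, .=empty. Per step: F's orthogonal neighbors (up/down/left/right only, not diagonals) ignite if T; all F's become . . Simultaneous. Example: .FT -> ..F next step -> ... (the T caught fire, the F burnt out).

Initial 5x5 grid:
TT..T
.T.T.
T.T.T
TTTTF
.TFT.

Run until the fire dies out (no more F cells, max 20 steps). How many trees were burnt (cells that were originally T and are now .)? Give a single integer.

Step 1: +5 fires, +2 burnt (F count now 5)
Step 2: +2 fires, +5 burnt (F count now 2)
Step 3: +1 fires, +2 burnt (F count now 1)
Step 4: +1 fires, +1 burnt (F count now 1)
Step 5: +0 fires, +1 burnt (F count now 0)
Fire out after step 5
Initially T: 14, now '.': 20
Total burnt (originally-T cells now '.'): 9

Answer: 9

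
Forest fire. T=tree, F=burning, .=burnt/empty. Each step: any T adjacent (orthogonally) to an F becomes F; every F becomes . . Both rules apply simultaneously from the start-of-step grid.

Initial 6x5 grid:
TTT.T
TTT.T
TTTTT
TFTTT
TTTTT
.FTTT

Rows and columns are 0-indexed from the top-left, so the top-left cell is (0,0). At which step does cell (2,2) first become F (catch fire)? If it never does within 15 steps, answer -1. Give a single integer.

Step 1: cell (2,2)='T' (+5 fires, +2 burnt)
Step 2: cell (2,2)='F' (+7 fires, +5 burnt)
  -> target ignites at step 2
Step 3: cell (2,2)='.' (+7 fires, +7 burnt)
Step 4: cell (2,2)='.' (+4 fires, +7 burnt)
Step 5: cell (2,2)='.' (+1 fires, +4 burnt)
Step 6: cell (2,2)='.' (+1 fires, +1 burnt)
Step 7: cell (2,2)='.' (+0 fires, +1 burnt)
  fire out at step 7

2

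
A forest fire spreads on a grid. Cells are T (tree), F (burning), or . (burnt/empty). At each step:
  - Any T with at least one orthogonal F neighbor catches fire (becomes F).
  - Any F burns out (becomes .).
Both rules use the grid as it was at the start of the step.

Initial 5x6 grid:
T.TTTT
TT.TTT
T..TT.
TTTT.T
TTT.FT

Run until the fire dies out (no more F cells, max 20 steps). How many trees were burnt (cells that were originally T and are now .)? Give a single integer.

Step 1: +1 fires, +1 burnt (F count now 1)
Step 2: +1 fires, +1 burnt (F count now 1)
Step 3: +0 fires, +1 burnt (F count now 0)
Fire out after step 3
Initially T: 22, now '.': 10
Total burnt (originally-T cells now '.'): 2

Answer: 2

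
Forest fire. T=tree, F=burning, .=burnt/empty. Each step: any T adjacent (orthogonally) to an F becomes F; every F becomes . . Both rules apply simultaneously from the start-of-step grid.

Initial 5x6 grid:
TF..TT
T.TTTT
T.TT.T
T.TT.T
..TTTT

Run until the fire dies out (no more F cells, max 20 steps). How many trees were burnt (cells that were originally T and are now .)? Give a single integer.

Answer: 4

Derivation:
Step 1: +1 fires, +1 burnt (F count now 1)
Step 2: +1 fires, +1 burnt (F count now 1)
Step 3: +1 fires, +1 burnt (F count now 1)
Step 4: +1 fires, +1 burnt (F count now 1)
Step 5: +0 fires, +1 burnt (F count now 0)
Fire out after step 5
Initially T: 20, now '.': 14
Total burnt (originally-T cells now '.'): 4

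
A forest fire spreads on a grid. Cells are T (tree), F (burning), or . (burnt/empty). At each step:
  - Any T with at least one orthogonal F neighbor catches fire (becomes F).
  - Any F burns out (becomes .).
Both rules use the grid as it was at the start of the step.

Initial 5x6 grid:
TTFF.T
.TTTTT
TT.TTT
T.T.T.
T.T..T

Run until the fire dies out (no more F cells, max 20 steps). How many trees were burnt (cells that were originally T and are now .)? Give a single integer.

Answer: 16

Derivation:
Step 1: +3 fires, +2 burnt (F count now 3)
Step 2: +4 fires, +3 burnt (F count now 4)
Step 3: +3 fires, +4 burnt (F count now 3)
Step 4: +4 fires, +3 burnt (F count now 4)
Step 5: +1 fires, +4 burnt (F count now 1)
Step 6: +1 fires, +1 burnt (F count now 1)
Step 7: +0 fires, +1 burnt (F count now 0)
Fire out after step 7
Initially T: 19, now '.': 27
Total burnt (originally-T cells now '.'): 16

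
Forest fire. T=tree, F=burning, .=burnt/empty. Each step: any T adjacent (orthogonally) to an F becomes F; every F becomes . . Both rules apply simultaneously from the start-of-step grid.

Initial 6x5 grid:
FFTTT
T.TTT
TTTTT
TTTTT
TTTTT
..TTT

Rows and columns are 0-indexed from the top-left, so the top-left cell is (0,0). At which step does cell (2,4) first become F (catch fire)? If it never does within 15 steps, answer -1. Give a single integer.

Step 1: cell (2,4)='T' (+2 fires, +2 burnt)
Step 2: cell (2,4)='T' (+3 fires, +2 burnt)
Step 3: cell (2,4)='T' (+5 fires, +3 burnt)
Step 4: cell (2,4)='T' (+5 fires, +5 burnt)
Step 5: cell (2,4)='F' (+4 fires, +5 burnt)
  -> target ignites at step 5
Step 6: cell (2,4)='.' (+3 fires, +4 burnt)
Step 7: cell (2,4)='.' (+2 fires, +3 burnt)
Step 8: cell (2,4)='.' (+1 fires, +2 burnt)
Step 9: cell (2,4)='.' (+0 fires, +1 burnt)
  fire out at step 9

5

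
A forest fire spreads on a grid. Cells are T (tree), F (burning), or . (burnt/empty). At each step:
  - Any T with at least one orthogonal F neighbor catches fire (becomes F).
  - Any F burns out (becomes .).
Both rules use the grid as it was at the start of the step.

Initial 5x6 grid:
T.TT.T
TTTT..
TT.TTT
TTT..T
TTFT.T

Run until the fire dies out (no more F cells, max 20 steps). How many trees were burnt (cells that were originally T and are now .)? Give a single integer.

Step 1: +3 fires, +1 burnt (F count now 3)
Step 2: +2 fires, +3 burnt (F count now 2)
Step 3: +2 fires, +2 burnt (F count now 2)
Step 4: +2 fires, +2 burnt (F count now 2)
Step 5: +2 fires, +2 burnt (F count now 2)
Step 6: +3 fires, +2 burnt (F count now 3)
Step 7: +2 fires, +3 burnt (F count now 2)
Step 8: +1 fires, +2 burnt (F count now 1)
Step 9: +1 fires, +1 burnt (F count now 1)
Step 10: +1 fires, +1 burnt (F count now 1)
Step 11: +1 fires, +1 burnt (F count now 1)
Step 12: +0 fires, +1 burnt (F count now 0)
Fire out after step 12
Initially T: 21, now '.': 29
Total burnt (originally-T cells now '.'): 20

Answer: 20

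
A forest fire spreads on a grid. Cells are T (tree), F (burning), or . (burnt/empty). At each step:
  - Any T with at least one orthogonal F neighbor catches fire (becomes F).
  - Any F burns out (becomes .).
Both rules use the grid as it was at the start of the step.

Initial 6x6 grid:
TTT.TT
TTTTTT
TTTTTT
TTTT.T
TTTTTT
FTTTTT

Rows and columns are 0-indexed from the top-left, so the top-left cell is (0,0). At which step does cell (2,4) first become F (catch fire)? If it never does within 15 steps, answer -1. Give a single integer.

Step 1: cell (2,4)='T' (+2 fires, +1 burnt)
Step 2: cell (2,4)='T' (+3 fires, +2 burnt)
Step 3: cell (2,4)='T' (+4 fires, +3 burnt)
Step 4: cell (2,4)='T' (+5 fires, +4 burnt)
Step 5: cell (2,4)='T' (+6 fires, +5 burnt)
Step 6: cell (2,4)='T' (+4 fires, +6 burnt)
Step 7: cell (2,4)='F' (+4 fires, +4 burnt)
  -> target ignites at step 7
Step 8: cell (2,4)='.' (+2 fires, +4 burnt)
Step 9: cell (2,4)='.' (+2 fires, +2 burnt)
Step 10: cell (2,4)='.' (+1 fires, +2 burnt)
Step 11: cell (2,4)='.' (+0 fires, +1 burnt)
  fire out at step 11

7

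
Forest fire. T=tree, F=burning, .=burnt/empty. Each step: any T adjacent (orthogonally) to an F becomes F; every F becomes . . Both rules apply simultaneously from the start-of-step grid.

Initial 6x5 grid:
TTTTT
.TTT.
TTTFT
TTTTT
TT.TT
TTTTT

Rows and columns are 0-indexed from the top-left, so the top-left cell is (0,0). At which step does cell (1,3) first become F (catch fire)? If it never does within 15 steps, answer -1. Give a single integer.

Step 1: cell (1,3)='F' (+4 fires, +1 burnt)
  -> target ignites at step 1
Step 2: cell (1,3)='.' (+6 fires, +4 burnt)
Step 3: cell (1,3)='.' (+7 fires, +6 burnt)
Step 4: cell (1,3)='.' (+5 fires, +7 burnt)
Step 5: cell (1,3)='.' (+3 fires, +5 burnt)
Step 6: cell (1,3)='.' (+1 fires, +3 burnt)
Step 7: cell (1,3)='.' (+0 fires, +1 burnt)
  fire out at step 7

1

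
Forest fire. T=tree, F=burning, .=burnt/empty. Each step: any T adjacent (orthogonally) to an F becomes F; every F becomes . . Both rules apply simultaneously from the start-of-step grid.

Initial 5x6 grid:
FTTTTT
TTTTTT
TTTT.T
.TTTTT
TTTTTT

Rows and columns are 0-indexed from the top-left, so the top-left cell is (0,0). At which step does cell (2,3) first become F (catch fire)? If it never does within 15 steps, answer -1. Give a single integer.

Step 1: cell (2,3)='T' (+2 fires, +1 burnt)
Step 2: cell (2,3)='T' (+3 fires, +2 burnt)
Step 3: cell (2,3)='T' (+3 fires, +3 burnt)
Step 4: cell (2,3)='T' (+4 fires, +3 burnt)
Step 5: cell (2,3)='F' (+5 fires, +4 burnt)
  -> target ignites at step 5
Step 6: cell (2,3)='.' (+4 fires, +5 burnt)
Step 7: cell (2,3)='.' (+3 fires, +4 burnt)
Step 8: cell (2,3)='.' (+2 fires, +3 burnt)
Step 9: cell (2,3)='.' (+1 fires, +2 burnt)
Step 10: cell (2,3)='.' (+0 fires, +1 burnt)
  fire out at step 10

5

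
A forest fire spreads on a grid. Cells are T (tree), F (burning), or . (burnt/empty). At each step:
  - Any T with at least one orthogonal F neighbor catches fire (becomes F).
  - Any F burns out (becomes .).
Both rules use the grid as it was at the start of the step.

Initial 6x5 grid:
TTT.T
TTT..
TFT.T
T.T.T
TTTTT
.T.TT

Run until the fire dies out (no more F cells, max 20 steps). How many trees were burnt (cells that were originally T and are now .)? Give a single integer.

Step 1: +3 fires, +1 burnt (F count now 3)
Step 2: +5 fires, +3 burnt (F count now 5)
Step 3: +4 fires, +5 burnt (F count now 4)
Step 4: +2 fires, +4 burnt (F count now 2)
Step 5: +3 fires, +2 burnt (F count now 3)
Step 6: +2 fires, +3 burnt (F count now 2)
Step 7: +1 fires, +2 burnt (F count now 1)
Step 8: +0 fires, +1 burnt (F count now 0)
Fire out after step 8
Initially T: 21, now '.': 29
Total burnt (originally-T cells now '.'): 20

Answer: 20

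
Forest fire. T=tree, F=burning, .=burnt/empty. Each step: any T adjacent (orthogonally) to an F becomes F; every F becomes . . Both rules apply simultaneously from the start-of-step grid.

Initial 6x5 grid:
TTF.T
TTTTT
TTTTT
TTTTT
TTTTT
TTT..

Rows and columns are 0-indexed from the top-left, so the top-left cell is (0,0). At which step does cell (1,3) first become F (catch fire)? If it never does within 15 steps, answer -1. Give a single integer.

Step 1: cell (1,3)='T' (+2 fires, +1 burnt)
Step 2: cell (1,3)='F' (+4 fires, +2 burnt)
  -> target ignites at step 2
Step 3: cell (1,3)='.' (+5 fires, +4 burnt)
Step 4: cell (1,3)='.' (+6 fires, +5 burnt)
Step 5: cell (1,3)='.' (+5 fires, +6 burnt)
Step 6: cell (1,3)='.' (+3 fires, +5 burnt)
Step 7: cell (1,3)='.' (+1 fires, +3 burnt)
Step 8: cell (1,3)='.' (+0 fires, +1 burnt)
  fire out at step 8

2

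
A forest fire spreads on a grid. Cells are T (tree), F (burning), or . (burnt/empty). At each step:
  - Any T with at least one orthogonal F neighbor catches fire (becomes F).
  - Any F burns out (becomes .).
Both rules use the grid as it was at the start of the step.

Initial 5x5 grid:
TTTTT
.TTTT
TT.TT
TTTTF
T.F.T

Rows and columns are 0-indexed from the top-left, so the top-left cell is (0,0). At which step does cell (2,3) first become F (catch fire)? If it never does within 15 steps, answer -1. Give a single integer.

Step 1: cell (2,3)='T' (+4 fires, +2 burnt)
Step 2: cell (2,3)='F' (+3 fires, +4 burnt)
  -> target ignites at step 2
Step 3: cell (2,3)='.' (+4 fires, +3 burnt)
Step 4: cell (2,3)='.' (+5 fires, +4 burnt)
Step 5: cell (2,3)='.' (+2 fires, +5 burnt)
Step 6: cell (2,3)='.' (+1 fires, +2 burnt)
Step 7: cell (2,3)='.' (+0 fires, +1 burnt)
  fire out at step 7

2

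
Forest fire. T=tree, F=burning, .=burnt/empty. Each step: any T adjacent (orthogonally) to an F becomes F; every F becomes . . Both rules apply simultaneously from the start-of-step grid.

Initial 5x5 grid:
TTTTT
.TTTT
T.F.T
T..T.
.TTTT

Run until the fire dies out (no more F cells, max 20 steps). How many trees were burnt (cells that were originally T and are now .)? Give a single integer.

Step 1: +1 fires, +1 burnt (F count now 1)
Step 2: +3 fires, +1 burnt (F count now 3)
Step 3: +3 fires, +3 burnt (F count now 3)
Step 4: +3 fires, +3 burnt (F count now 3)
Step 5: +0 fires, +3 burnt (F count now 0)
Fire out after step 5
Initially T: 17, now '.': 18
Total burnt (originally-T cells now '.'): 10

Answer: 10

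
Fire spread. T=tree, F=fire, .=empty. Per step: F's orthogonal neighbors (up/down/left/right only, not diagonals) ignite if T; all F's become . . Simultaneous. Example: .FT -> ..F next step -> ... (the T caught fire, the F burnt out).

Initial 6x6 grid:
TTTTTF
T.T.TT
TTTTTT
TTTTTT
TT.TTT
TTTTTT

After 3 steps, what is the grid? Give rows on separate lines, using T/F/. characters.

Step 1: 2 trees catch fire, 1 burn out
  TTTTF.
  T.T.TF
  TTTTTT
  TTTTTT
  TT.TTT
  TTTTTT
Step 2: 3 trees catch fire, 2 burn out
  TTTF..
  T.T.F.
  TTTTTF
  TTTTTT
  TT.TTT
  TTTTTT
Step 3: 3 trees catch fire, 3 burn out
  TTF...
  T.T...
  TTTTF.
  TTTTTF
  TT.TTT
  TTTTTT

TTF...
T.T...
TTTTF.
TTTTTF
TT.TTT
TTTTTT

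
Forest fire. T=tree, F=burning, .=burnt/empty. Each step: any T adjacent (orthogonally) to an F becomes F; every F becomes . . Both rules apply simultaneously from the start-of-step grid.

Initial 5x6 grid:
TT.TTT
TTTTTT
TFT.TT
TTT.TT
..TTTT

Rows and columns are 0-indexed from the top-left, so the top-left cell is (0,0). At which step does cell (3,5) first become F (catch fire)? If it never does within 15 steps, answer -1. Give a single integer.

Step 1: cell (3,5)='T' (+4 fires, +1 burnt)
Step 2: cell (3,5)='T' (+5 fires, +4 burnt)
Step 3: cell (3,5)='T' (+3 fires, +5 burnt)
Step 4: cell (3,5)='T' (+3 fires, +3 burnt)
Step 5: cell (3,5)='T' (+4 fires, +3 burnt)
Step 6: cell (3,5)='T' (+4 fires, +4 burnt)
Step 7: cell (3,5)='F' (+1 fires, +4 burnt)
  -> target ignites at step 7
Step 8: cell (3,5)='.' (+0 fires, +1 burnt)
  fire out at step 8

7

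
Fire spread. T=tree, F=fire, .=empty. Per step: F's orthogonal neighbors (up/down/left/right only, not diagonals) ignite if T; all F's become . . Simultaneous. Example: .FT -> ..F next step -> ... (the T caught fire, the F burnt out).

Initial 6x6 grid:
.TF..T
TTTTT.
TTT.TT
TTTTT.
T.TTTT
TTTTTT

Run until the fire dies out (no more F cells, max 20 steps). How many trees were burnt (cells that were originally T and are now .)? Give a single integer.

Step 1: +2 fires, +1 burnt (F count now 2)
Step 2: +3 fires, +2 burnt (F count now 3)
Step 3: +4 fires, +3 burnt (F count now 4)
Step 4: +5 fires, +4 burnt (F count now 5)
Step 5: +5 fires, +5 burnt (F count now 5)
Step 6: +4 fires, +5 burnt (F count now 4)
Step 7: +3 fires, +4 burnt (F count now 3)
Step 8: +1 fires, +3 burnt (F count now 1)
Step 9: +0 fires, +1 burnt (F count now 0)
Fire out after step 9
Initially T: 28, now '.': 35
Total burnt (originally-T cells now '.'): 27

Answer: 27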